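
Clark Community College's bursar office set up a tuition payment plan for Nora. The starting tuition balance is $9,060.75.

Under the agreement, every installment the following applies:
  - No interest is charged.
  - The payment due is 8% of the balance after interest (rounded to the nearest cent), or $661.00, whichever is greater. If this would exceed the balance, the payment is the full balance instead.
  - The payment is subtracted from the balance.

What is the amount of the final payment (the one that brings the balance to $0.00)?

Installment 1: opening $9,060.75; payment $724.86; balance $8,335.89
Installment 2: opening $8,335.89; payment $666.87; balance $7,669.02
Installment 3: opening $7,669.02; payment $661.00; balance $7,008.02
Installment 4: opening $7,008.02; payment $661.00; balance $6,347.02
Installment 5: opening $6,347.02; payment $661.00; balance $5,686.02
Installment 6: opening $5,686.02; payment $661.00; balance $5,025.02
Installment 7: opening $5,025.02; payment $661.00; balance $4,364.02
Installment 8: opening $4,364.02; payment $661.00; balance $3,703.02
Installment 9: opening $3,703.02; payment $661.00; balance $3,042.02
Installment 10: opening $3,042.02; payment $661.00; balance $2,381.02
Installment 11: opening $2,381.02; payment $661.00; balance $1,720.02
Installment 12: opening $1,720.02; payment $661.00; balance $1,059.02
Installment 13: opening $1,059.02; payment $661.00; balance $398.02
Installment 14: opening $398.02; payment $398.02; balance $0.00

$398.02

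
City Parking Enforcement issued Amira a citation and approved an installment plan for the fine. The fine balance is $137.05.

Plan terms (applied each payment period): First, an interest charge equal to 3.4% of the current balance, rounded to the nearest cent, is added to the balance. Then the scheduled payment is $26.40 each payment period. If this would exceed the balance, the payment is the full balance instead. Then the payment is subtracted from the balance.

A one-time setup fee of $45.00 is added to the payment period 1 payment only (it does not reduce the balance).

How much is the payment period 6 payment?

$21.41

# | Opening | Interest | Payment | Fee | End bal
1 | $137.05 | $4.66 | $26.40 | $45.00 | $115.31
2 | $115.31 | $3.92 | $26.40 | — | $92.83
3 | $92.83 | $3.16 | $26.40 | — | $69.59
4 | $69.59 | $2.37 | $26.40 | — | $45.56
5 | $45.56 | $1.55 | $26.40 | — | $20.71
6 | $20.71 | $0.70 | $21.41 | — | $0.00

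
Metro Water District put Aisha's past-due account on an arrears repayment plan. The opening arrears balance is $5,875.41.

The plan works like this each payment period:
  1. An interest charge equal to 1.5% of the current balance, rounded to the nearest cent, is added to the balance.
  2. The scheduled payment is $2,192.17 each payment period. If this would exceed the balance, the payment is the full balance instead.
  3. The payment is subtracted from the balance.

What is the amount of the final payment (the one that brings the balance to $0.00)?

Payment period 1: opening $5,875.41; interest $88.13 → $5,963.54; payment $2,192.17; balance $3,771.37
Payment period 2: opening $3,771.37; interest $56.57 → $3,827.94; payment $2,192.17; balance $1,635.77
Payment period 3: opening $1,635.77; interest $24.54 → $1,660.31; payment $1,660.31; balance $0.00

$1,660.31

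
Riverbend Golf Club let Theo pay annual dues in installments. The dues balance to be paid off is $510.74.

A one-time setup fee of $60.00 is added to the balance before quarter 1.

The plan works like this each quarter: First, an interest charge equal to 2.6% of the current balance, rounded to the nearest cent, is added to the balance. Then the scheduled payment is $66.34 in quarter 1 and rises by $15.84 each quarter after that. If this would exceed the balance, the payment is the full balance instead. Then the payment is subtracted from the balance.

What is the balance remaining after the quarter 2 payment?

$450.56

# | Opening | Interest | Payment | End bal
1 | $570.74 | $14.84 | $66.34 | $519.24
2 | $519.24 | $13.50 | $82.18 | $450.56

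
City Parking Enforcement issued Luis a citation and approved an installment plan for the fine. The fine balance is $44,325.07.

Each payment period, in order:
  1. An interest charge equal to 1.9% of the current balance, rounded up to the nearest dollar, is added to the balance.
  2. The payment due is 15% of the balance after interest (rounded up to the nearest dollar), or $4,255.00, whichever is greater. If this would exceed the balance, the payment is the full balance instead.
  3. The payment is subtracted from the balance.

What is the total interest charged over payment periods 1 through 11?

$4,517.00

Payment period 1: $44,325.07 +$843.00 interest = $45,168.07; pay $6,776.00 → $38,392.07
Payment period 2: $38,392.07 +$730.00 interest = $39,122.07; pay $5,869.00 → $33,253.07
Payment period 3: $33,253.07 +$632.00 interest = $33,885.07; pay $5,083.00 → $28,802.07
Payment period 4: $28,802.07 +$548.00 interest = $29,350.07; pay $4,403.00 → $24,947.07
Payment period 5: $24,947.07 +$474.00 interest = $25,421.07; pay $4,255.00 → $21,166.07
Payment period 6: $21,166.07 +$403.00 interest = $21,569.07; pay $4,255.00 → $17,314.07
Payment period 7: $17,314.07 +$329.00 interest = $17,643.07; pay $4,255.00 → $13,388.07
Payment period 8: $13,388.07 +$255.00 interest = $13,643.07; pay $4,255.00 → $9,388.07
Payment period 9: $9,388.07 +$179.00 interest = $9,567.07; pay $4,255.00 → $5,312.07
Payment period 10: $5,312.07 +$101.00 interest = $5,413.07; pay $4,255.00 → $1,158.07
Payment period 11: $1,158.07 +$23.00 interest = $1,181.07; pay $1,181.07 → $0.00
Total interest: $843.00 + $730.00 + $632.00 + $548.00 + $474.00 + $403.00 + $329.00 + $255.00 + $179.00 + $101.00 + $23.00 = $4,517.00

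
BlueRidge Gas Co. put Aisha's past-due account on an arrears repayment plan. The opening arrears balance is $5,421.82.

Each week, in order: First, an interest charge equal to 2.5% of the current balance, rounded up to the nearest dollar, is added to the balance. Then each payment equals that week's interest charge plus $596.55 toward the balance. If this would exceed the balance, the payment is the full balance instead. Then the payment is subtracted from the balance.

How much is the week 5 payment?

Week 1: opening $5,421.82; interest $136.00 → $5,557.82; payment $732.55; balance $4,825.27
Week 2: opening $4,825.27; interest $121.00 → $4,946.27; payment $717.55; balance $4,228.72
Week 3: opening $4,228.72; interest $106.00 → $4,334.72; payment $702.55; balance $3,632.17
Week 4: opening $3,632.17; interest $91.00 → $3,723.17; payment $687.55; balance $3,035.62
Week 5: opening $3,035.62; interest $76.00 → $3,111.62; payment $672.55; balance $2,439.07

$672.55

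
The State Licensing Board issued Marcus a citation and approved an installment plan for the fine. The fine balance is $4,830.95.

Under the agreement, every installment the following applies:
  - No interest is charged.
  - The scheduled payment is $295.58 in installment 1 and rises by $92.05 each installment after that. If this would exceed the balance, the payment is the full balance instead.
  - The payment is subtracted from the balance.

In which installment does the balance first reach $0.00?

# | Opening | Payment | End bal
1 | $4,830.95 | $295.58 | $4,535.37
2 | $4,535.37 | $387.63 | $4,147.74
3 | $4,147.74 | $479.68 | $3,668.06
4 | $3,668.06 | $571.73 | $3,096.33
5 | $3,096.33 | $663.78 | $2,432.55
6 | $2,432.55 | $755.83 | $1,676.72
7 | $1,676.72 | $847.88 | $828.84
8 | $828.84 | $828.84 | $0.00
Balance reaches $0.00 in installment 8.

8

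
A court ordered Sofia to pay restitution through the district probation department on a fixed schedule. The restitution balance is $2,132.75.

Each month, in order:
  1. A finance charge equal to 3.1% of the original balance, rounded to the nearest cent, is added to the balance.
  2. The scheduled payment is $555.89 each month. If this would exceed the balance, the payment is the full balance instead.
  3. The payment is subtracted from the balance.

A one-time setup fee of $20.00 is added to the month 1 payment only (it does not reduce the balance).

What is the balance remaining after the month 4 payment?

$173.67

# | Opening | Interest | Payment | Fee | End bal
1 | $2,132.75 | $66.12 | $555.89 | $20.00 | $1,642.98
2 | $1,642.98 | $66.12 | $555.89 | — | $1,153.21
3 | $1,153.21 | $66.12 | $555.89 | — | $663.44
4 | $663.44 | $66.12 | $555.89 | — | $173.67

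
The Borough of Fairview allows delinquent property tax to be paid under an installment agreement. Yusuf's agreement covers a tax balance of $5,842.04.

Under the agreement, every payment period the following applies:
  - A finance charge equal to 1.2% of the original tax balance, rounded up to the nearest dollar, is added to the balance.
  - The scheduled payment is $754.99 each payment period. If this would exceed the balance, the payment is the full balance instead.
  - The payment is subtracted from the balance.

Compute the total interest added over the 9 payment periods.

# | Opening | Interest | Payment | End bal
1 | $5,842.04 | $71.00 | $754.99 | $5,158.05
2 | $5,158.05 | $71.00 | $754.99 | $4,474.06
3 | $4,474.06 | $71.00 | $754.99 | $3,790.07
4 | $3,790.07 | $71.00 | $754.99 | $3,106.08
5 | $3,106.08 | $71.00 | $754.99 | $2,422.09
6 | $2,422.09 | $71.00 | $754.99 | $1,738.10
7 | $1,738.10 | $71.00 | $754.99 | $1,054.11
8 | $1,054.11 | $71.00 | $754.99 | $370.12
9 | $370.12 | $71.00 | $441.12 | $0.00
Total interest: $71.00 + $71.00 + $71.00 + $71.00 + $71.00 + $71.00 + $71.00 + $71.00 + $71.00 = $639.00

$639.00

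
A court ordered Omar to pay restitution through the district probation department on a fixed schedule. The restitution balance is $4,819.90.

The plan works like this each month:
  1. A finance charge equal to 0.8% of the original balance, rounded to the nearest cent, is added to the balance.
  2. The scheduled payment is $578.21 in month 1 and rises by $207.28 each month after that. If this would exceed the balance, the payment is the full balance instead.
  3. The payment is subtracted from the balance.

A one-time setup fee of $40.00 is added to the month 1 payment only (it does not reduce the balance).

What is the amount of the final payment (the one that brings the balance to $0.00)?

$87.41

Month 1: opening $4,819.90; interest $38.56 → $4,858.46; payment $578.21 (+ $40.00 fee); balance $4,280.25
Month 2: opening $4,280.25; interest $38.56 → $4,318.81; payment $785.49; balance $3,533.32
Month 3: opening $3,533.32; interest $38.56 → $3,571.88; payment $992.77; balance $2,579.11
Month 4: opening $2,579.11; interest $38.56 → $2,617.67; payment $1,200.05; balance $1,417.62
Month 5: opening $1,417.62; interest $38.56 → $1,456.18; payment $1,407.33; balance $48.85
Month 6: opening $48.85; interest $38.56 → $87.41; payment $87.41; balance $0.00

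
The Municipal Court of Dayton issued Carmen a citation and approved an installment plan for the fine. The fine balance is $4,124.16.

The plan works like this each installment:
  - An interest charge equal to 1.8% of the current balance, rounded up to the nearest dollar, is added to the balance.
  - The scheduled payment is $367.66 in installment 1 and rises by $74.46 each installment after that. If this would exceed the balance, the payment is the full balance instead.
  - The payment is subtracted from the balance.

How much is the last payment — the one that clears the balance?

Installment 1: opening $4,124.16; interest $75.00 → $4,199.16; payment $367.66; balance $3,831.50
Installment 2: opening $3,831.50; interest $69.00 → $3,900.50; payment $442.12; balance $3,458.38
Installment 3: opening $3,458.38; interest $63.00 → $3,521.38; payment $516.58; balance $3,004.80
Installment 4: opening $3,004.80; interest $55.00 → $3,059.80; payment $591.04; balance $2,468.76
Installment 5: opening $2,468.76; interest $45.00 → $2,513.76; payment $665.50; balance $1,848.26
Installment 6: opening $1,848.26; interest $34.00 → $1,882.26; payment $739.96; balance $1,142.30
Installment 7: opening $1,142.30; interest $21.00 → $1,163.30; payment $814.42; balance $348.88
Installment 8: opening $348.88; interest $7.00 → $355.88; payment $355.88; balance $0.00

$355.88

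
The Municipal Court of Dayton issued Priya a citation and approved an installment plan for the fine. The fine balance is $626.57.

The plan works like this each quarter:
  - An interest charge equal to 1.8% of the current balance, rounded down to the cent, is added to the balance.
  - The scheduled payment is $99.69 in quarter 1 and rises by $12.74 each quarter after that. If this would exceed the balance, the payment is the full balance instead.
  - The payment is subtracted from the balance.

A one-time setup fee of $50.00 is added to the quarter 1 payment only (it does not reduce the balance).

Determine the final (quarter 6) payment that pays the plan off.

$39.25

Quarter 1: $626.57 +$11.27 interest = $637.84; pay $99.69 (+ $50.00 fee) → $538.15
Quarter 2: $538.15 +$9.68 interest = $547.83; pay $112.43 → $435.40
Quarter 3: $435.40 +$7.83 interest = $443.23; pay $125.17 → $318.06
Quarter 4: $318.06 +$5.72 interest = $323.78; pay $137.91 → $185.87
Quarter 5: $185.87 +$3.34 interest = $189.21; pay $150.65 → $38.56
Quarter 6: $38.56 +$0.69 interest = $39.25; pay $39.25 → $0.00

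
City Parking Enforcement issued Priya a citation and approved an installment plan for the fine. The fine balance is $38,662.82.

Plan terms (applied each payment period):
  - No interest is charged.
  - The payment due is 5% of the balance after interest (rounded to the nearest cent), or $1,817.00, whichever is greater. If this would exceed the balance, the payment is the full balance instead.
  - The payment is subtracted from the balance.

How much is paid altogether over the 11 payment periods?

Payment period 1: opening $38,662.82; payment $1,933.14; balance $36,729.68
Payment period 2: opening $36,729.68; payment $1,836.48; balance $34,893.20
Payment period 3: opening $34,893.20; payment $1,817.00; balance $33,076.20
Payment period 4: opening $33,076.20; payment $1,817.00; balance $31,259.20
Payment period 5: opening $31,259.20; payment $1,817.00; balance $29,442.20
Payment period 6: opening $29,442.20; payment $1,817.00; balance $27,625.20
Payment period 7: opening $27,625.20; payment $1,817.00; balance $25,808.20
Payment period 8: opening $25,808.20; payment $1,817.00; balance $23,991.20
Payment period 9: opening $23,991.20; payment $1,817.00; balance $22,174.20
Payment period 10: opening $22,174.20; payment $1,817.00; balance $20,357.20
Payment period 11: opening $20,357.20; payment $1,817.00; balance $18,540.20
Total paid: $20,122.62

$20,122.62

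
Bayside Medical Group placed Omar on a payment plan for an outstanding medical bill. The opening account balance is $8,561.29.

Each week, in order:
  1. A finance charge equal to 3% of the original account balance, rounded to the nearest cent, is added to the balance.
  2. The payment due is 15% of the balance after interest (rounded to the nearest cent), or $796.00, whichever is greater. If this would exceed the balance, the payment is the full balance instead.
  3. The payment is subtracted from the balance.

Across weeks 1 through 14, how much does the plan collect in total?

$12,157.05

Week 1: $8,561.29 +$256.84 interest = $8,818.13; pay $1,322.72 → $7,495.41
Week 2: $7,495.41 +$256.84 interest = $7,752.25; pay $1,162.84 → $6,589.41
Week 3: $6,589.41 +$256.84 interest = $6,846.25; pay $1,026.94 → $5,819.31
Week 4: $5,819.31 +$256.84 interest = $6,076.15; pay $911.42 → $5,164.73
Week 5: $5,164.73 +$256.84 interest = $5,421.57; pay $813.24 → $4,608.33
Week 6: $4,608.33 +$256.84 interest = $4,865.17; pay $796.00 → $4,069.17
Week 7: $4,069.17 +$256.84 interest = $4,326.01; pay $796.00 → $3,530.01
Week 8: $3,530.01 +$256.84 interest = $3,786.85; pay $796.00 → $2,990.85
Week 9: $2,990.85 +$256.84 interest = $3,247.69; pay $796.00 → $2,451.69
Week 10: $2,451.69 +$256.84 interest = $2,708.53; pay $796.00 → $1,912.53
Week 11: $1,912.53 +$256.84 interest = $2,169.37; pay $796.00 → $1,373.37
Week 12: $1,373.37 +$256.84 interest = $1,630.21; pay $796.00 → $834.21
Week 13: $834.21 +$256.84 interest = $1,091.05; pay $796.00 → $295.05
Week 14: $295.05 +$256.84 interest = $551.89; pay $551.89 → $0.00
Total paid: $12,157.05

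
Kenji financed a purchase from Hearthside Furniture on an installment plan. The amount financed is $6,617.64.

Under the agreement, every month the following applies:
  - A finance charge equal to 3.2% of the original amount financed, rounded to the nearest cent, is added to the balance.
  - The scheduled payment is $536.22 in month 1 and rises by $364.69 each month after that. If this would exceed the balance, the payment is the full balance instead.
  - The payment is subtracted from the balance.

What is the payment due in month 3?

# | Opening | Interest | Payment | End bal
1 | $6,617.64 | $211.76 | $536.22 | $6,293.18
2 | $6,293.18 | $211.76 | $900.91 | $5,604.03
3 | $5,604.03 | $211.76 | $1,265.60 | $4,550.19

$1,265.60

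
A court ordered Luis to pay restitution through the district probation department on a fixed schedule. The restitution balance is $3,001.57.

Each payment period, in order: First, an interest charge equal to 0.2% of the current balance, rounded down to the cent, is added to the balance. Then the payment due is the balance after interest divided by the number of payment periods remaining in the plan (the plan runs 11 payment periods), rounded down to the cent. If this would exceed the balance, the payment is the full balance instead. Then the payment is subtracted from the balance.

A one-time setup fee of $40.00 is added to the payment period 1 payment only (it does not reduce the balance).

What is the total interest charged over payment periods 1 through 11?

$36.22

Payment period 1: $3,001.57 +$6.00 interest = $3,007.57; pay $273.41 (+ $40.00 fee) → $2,734.16
Payment period 2: $2,734.16 +$5.46 interest = $2,739.62; pay $273.96 → $2,465.66
Payment period 3: $2,465.66 +$4.93 interest = $2,470.59; pay $274.51 → $2,196.08
Payment period 4: $2,196.08 +$4.39 interest = $2,200.47; pay $275.05 → $1,925.42
Payment period 5: $1,925.42 +$3.85 interest = $1,929.27; pay $275.61 → $1,653.66
Payment period 6: $1,653.66 +$3.30 interest = $1,656.96; pay $276.16 → $1,380.80
Payment period 7: $1,380.80 +$2.76 interest = $1,383.56; pay $276.71 → $1,106.85
Payment period 8: $1,106.85 +$2.21 interest = $1,109.06; pay $277.26 → $831.80
Payment period 9: $831.80 +$1.66 interest = $833.46; pay $277.82 → $555.64
Payment period 10: $555.64 +$1.11 interest = $556.75; pay $278.37 → $278.38
Payment period 11: $278.38 +$0.55 interest = $278.93; pay $278.93 → $0.00
Total interest: $6.00 + $5.46 + $4.93 + $4.39 + $3.85 + $3.30 + $2.76 + $2.21 + $1.66 + $1.11 + $0.55 = $36.22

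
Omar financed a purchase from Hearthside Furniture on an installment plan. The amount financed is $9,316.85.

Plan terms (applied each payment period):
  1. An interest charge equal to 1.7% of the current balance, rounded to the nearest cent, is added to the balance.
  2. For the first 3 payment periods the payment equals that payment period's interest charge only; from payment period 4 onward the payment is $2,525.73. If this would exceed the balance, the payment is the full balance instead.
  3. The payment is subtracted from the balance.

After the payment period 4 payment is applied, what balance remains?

$6,949.51

# | Opening | Interest | Payment | End bal
1 | $9,316.85 | $158.39 | $158.39 | $9,316.85
2 | $9,316.85 | $158.39 | $158.39 | $9,316.85
3 | $9,316.85 | $158.39 | $158.39 | $9,316.85
4 | $9,316.85 | $158.39 | $2,525.73 | $6,949.51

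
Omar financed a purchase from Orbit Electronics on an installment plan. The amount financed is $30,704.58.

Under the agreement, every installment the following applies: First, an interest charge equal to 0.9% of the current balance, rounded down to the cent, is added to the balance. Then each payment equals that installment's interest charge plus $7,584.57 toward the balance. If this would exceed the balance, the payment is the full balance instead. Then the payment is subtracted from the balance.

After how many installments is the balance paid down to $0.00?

# | Opening | Interest | Payment | End bal
1 | $30,704.58 | $276.34 | $7,860.91 | $23,120.01
2 | $23,120.01 | $208.08 | $7,792.65 | $15,535.44
3 | $15,535.44 | $139.81 | $7,724.38 | $7,950.87
4 | $7,950.87 | $71.55 | $7,656.12 | $366.30
5 | $366.30 | $3.29 | $369.59 | $0.00
Balance reaches $0.00 in installment 5.

5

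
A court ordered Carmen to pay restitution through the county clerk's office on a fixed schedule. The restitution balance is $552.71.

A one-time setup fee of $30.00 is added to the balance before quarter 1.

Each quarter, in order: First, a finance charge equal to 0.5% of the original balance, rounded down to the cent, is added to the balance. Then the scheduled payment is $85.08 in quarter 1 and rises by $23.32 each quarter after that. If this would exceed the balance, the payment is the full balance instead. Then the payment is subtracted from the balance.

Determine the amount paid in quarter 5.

Quarter 1: opening $582.71; interest $2.76 → $585.47; payment $85.08; balance $500.39
Quarter 2: opening $500.39; interest $2.76 → $503.15; payment $108.40; balance $394.75
Quarter 3: opening $394.75; interest $2.76 → $397.51; payment $131.72; balance $265.79
Quarter 4: opening $265.79; interest $2.76 → $268.55; payment $155.04; balance $113.51
Quarter 5: opening $113.51; interest $2.76 → $116.27; payment $116.27; balance $0.00

$116.27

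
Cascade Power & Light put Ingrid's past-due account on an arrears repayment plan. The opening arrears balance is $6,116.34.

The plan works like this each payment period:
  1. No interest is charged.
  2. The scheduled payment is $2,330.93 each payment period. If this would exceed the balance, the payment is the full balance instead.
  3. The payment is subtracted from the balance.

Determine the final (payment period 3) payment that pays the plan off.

$1,454.48

# | Opening | Payment | End bal
1 | $6,116.34 | $2,330.93 | $3,785.41
2 | $3,785.41 | $2,330.93 | $1,454.48
3 | $1,454.48 | $1,454.48 | $0.00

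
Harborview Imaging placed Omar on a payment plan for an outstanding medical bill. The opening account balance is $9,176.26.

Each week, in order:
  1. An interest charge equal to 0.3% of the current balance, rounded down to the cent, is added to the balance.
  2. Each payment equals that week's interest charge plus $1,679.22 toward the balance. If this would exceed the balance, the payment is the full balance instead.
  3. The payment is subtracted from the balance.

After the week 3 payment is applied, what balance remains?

$4,138.60

# | Opening | Interest | Payment | End bal
1 | $9,176.26 | $27.52 | $1,706.74 | $7,497.04
2 | $7,497.04 | $22.49 | $1,701.71 | $5,817.82
3 | $5,817.82 | $17.45 | $1,696.67 | $4,138.60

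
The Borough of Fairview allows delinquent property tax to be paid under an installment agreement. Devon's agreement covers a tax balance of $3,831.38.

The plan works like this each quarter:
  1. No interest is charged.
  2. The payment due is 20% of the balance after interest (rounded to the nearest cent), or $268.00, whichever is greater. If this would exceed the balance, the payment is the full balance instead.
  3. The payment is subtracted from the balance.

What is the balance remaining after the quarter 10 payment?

$0.00

# | Opening | Payment | End bal
1 | $3,831.38 | $766.28 | $3,065.10
2 | $3,065.10 | $613.02 | $2,452.08
3 | $2,452.08 | $490.42 | $1,961.66
4 | $1,961.66 | $392.33 | $1,569.33
5 | $1,569.33 | $313.87 | $1,255.46
6 | $1,255.46 | $268.00 | $987.46
7 | $987.46 | $268.00 | $719.46
8 | $719.46 | $268.00 | $451.46
9 | $451.46 | $268.00 | $183.46
10 | $183.46 | $183.46 | $0.00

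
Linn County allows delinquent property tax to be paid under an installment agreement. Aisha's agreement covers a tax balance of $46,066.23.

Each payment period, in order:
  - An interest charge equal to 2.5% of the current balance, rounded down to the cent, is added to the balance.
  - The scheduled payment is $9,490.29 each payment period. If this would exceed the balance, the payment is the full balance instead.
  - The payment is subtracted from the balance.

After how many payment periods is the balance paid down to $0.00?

6

Payment period 1: opening $46,066.23; interest $1,151.65 → $47,217.88; payment $9,490.29; balance $37,727.59
Payment period 2: opening $37,727.59; interest $943.18 → $38,670.77; payment $9,490.29; balance $29,180.48
Payment period 3: opening $29,180.48; interest $729.51 → $29,909.99; payment $9,490.29; balance $20,419.70
Payment period 4: opening $20,419.70; interest $510.49 → $20,930.19; payment $9,490.29; balance $11,439.90
Payment period 5: opening $11,439.90; interest $285.99 → $11,725.89; payment $9,490.29; balance $2,235.60
Payment period 6: opening $2,235.60; interest $55.89 → $2,291.49; payment $2,291.49; balance $0.00
Balance reaches $0.00 in payment period 6.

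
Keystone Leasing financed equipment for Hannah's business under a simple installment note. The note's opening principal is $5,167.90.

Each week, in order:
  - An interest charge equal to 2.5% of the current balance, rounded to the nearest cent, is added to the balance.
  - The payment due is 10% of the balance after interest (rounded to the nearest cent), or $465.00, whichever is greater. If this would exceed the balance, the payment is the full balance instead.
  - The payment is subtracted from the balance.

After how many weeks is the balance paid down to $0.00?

Week 1: opening $5,167.90; interest $129.20 → $5,297.10; payment $529.71; balance $4,767.39
Week 2: opening $4,767.39; interest $119.18 → $4,886.57; payment $488.66; balance $4,397.91
Week 3: opening $4,397.91; interest $109.95 → $4,507.86; payment $465.00; balance $4,042.86
Week 4: opening $4,042.86; interest $101.07 → $4,143.93; payment $465.00; balance $3,678.93
Week 5: opening $3,678.93; interest $91.97 → $3,770.90; payment $465.00; balance $3,305.90
Week 6: opening $3,305.90; interest $82.65 → $3,388.55; payment $465.00; balance $2,923.55
Week 7: opening $2,923.55; interest $73.09 → $2,996.64; payment $465.00; balance $2,531.64
Week 8: opening $2,531.64; interest $63.29 → $2,594.93; payment $465.00; balance $2,129.93
Week 9: opening $2,129.93; interest $53.25 → $2,183.18; payment $465.00; balance $1,718.18
Week 10: opening $1,718.18; interest $42.95 → $1,761.13; payment $465.00; balance $1,296.13
Week 11: opening $1,296.13; interest $32.40 → $1,328.53; payment $465.00; balance $863.53
Week 12: opening $863.53; interest $21.59 → $885.12; payment $465.00; balance $420.12
Week 13: opening $420.12; interest $10.50 → $430.62; payment $430.62; balance $0.00
Balance reaches $0.00 in week 13.

13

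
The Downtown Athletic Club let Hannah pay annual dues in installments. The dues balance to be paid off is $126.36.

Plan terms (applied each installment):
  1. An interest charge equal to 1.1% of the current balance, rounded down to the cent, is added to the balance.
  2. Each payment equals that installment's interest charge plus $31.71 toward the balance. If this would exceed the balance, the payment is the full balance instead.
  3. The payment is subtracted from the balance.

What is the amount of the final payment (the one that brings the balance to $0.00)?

$31.57

Installment 1: opening $126.36; interest $1.38 → $127.74; payment $33.09; balance $94.65
Installment 2: opening $94.65; interest $1.04 → $95.69; payment $32.75; balance $62.94
Installment 3: opening $62.94; interest $0.69 → $63.63; payment $32.40; balance $31.23
Installment 4: opening $31.23; interest $0.34 → $31.57; payment $31.57; balance $0.00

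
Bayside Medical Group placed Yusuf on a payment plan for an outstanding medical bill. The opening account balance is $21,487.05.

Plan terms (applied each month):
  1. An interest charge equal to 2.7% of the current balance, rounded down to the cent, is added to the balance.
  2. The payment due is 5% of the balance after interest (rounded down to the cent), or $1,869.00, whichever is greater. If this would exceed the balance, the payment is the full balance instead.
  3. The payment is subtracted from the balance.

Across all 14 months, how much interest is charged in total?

$4,586.51

# | Opening | Interest | Payment | End bal
1 | $21,487.05 | $580.15 | $1,869.00 | $20,198.20
2 | $20,198.20 | $545.35 | $1,869.00 | $18,874.55
3 | $18,874.55 | $509.61 | $1,869.00 | $17,515.16
4 | $17,515.16 | $472.90 | $1,869.00 | $16,119.06
5 | $16,119.06 | $435.21 | $1,869.00 | $14,685.27
6 | $14,685.27 | $396.50 | $1,869.00 | $13,212.77
7 | $13,212.77 | $356.74 | $1,869.00 | $11,700.51
8 | $11,700.51 | $315.91 | $1,869.00 | $10,147.42
9 | $10,147.42 | $273.98 | $1,869.00 | $8,552.40
10 | $8,552.40 | $230.91 | $1,869.00 | $6,914.31
11 | $6,914.31 | $186.68 | $1,869.00 | $5,231.99
12 | $5,231.99 | $141.26 | $1,869.00 | $3,504.25
13 | $3,504.25 | $94.61 | $1,869.00 | $1,729.86
14 | $1,729.86 | $46.70 | $1,776.56 | $0.00
Total interest: $580.15 + $545.35 + $509.61 + $472.90 + $435.21 + $396.50 + $356.74 + $315.91 + $273.98 + $230.91 + $186.68 + $141.26 + $94.61 + $46.70 = $4,586.51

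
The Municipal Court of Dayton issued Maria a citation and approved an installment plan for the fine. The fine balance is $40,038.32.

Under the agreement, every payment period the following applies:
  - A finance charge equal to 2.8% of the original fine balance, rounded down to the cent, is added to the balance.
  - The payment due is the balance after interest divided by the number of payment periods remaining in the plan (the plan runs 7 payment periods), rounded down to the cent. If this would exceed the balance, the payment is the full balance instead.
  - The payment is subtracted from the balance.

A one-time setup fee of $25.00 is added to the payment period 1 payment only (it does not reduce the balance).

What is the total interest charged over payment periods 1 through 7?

$7,847.49

Payment period 1: $40,038.32 +$1,121.07 interest = $41,159.39; pay $5,879.91 (+ $25.00 fee) → $35,279.48
Payment period 2: $35,279.48 +$1,121.07 interest = $36,400.55; pay $6,066.75 → $30,333.80
Payment period 3: $30,333.80 +$1,121.07 interest = $31,454.87; pay $6,290.97 → $25,163.90
Payment period 4: $25,163.90 +$1,121.07 interest = $26,284.97; pay $6,571.24 → $19,713.73
Payment period 5: $19,713.73 +$1,121.07 interest = $20,834.80; pay $6,944.93 → $13,889.87
Payment period 6: $13,889.87 +$1,121.07 interest = $15,010.94; pay $7,505.47 → $7,505.47
Payment period 7: $7,505.47 +$1,121.07 interest = $8,626.54; pay $8,626.54 → $0.00
Total interest: $1,121.07 + $1,121.07 + $1,121.07 + $1,121.07 + $1,121.07 + $1,121.07 + $1,121.07 = $7,847.49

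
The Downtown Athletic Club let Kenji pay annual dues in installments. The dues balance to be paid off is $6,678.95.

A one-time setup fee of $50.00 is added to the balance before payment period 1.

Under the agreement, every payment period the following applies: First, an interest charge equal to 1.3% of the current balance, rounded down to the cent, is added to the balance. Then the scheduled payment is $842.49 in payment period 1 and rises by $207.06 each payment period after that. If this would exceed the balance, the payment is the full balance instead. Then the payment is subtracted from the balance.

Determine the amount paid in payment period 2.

$1,049.55

Payment period 1: opening $6,728.95; interest $87.47 → $6,816.42; payment $842.49; balance $5,973.93
Payment period 2: opening $5,973.93; interest $77.66 → $6,051.59; payment $1,049.55; balance $5,002.04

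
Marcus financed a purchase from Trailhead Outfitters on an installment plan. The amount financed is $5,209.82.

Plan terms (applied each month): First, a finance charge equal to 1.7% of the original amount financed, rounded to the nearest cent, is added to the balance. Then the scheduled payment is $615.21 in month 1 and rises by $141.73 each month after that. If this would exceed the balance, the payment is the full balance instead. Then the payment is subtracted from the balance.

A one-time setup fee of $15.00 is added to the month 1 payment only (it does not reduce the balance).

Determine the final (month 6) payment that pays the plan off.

Month 1: $5,209.82 +$88.57 interest = $5,298.39; pay $615.21 (+ $15.00 fee) → $4,683.18
Month 2: $4,683.18 +$88.57 interest = $4,771.75; pay $756.94 → $4,014.81
Month 3: $4,014.81 +$88.57 interest = $4,103.38; pay $898.67 → $3,204.71
Month 4: $3,204.71 +$88.57 interest = $3,293.28; pay $1,040.40 → $2,252.88
Month 5: $2,252.88 +$88.57 interest = $2,341.45; pay $1,182.13 → $1,159.32
Month 6: $1,159.32 +$88.57 interest = $1,247.89; pay $1,247.89 → $0.00

$1,247.89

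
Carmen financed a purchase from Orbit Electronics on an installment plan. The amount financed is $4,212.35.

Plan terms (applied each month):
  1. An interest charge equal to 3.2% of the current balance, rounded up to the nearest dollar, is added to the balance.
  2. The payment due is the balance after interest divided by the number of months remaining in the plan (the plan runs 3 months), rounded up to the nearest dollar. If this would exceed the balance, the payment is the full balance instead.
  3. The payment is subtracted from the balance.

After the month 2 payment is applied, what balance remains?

Month 1: $4,212.35 +$135.00 interest = $4,347.35; pay $1,450.00 → $2,897.35
Month 2: $2,897.35 +$93.00 interest = $2,990.35; pay $1,496.00 → $1,494.35

$1,494.35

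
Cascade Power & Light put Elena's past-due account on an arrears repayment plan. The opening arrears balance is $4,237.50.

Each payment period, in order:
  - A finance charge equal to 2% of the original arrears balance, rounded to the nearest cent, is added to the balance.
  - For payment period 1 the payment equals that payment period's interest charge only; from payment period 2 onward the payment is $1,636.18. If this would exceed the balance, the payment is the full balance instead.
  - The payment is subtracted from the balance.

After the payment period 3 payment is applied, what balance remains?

$1,134.64

Payment period 1: $4,237.50 +$84.75 interest = $4,322.25; pay $84.75 → $4,237.50
Payment period 2: $4,237.50 +$84.75 interest = $4,322.25; pay $1,636.18 → $2,686.07
Payment period 3: $2,686.07 +$84.75 interest = $2,770.82; pay $1,636.18 → $1,134.64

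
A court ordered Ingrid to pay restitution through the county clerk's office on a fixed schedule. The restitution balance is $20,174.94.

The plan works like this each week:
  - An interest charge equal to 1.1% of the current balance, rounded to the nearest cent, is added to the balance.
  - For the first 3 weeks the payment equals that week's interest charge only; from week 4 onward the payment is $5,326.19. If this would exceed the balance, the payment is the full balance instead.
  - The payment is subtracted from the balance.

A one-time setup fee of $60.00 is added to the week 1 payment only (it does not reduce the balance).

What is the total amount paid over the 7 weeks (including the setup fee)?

$21,449.03

Week 1: $20,174.94 +$221.92 interest = $20,396.86; pay $221.92 (+ $60.00 fee) → $20,174.94
Week 2: $20,174.94 +$221.92 interest = $20,396.86; pay $221.92 → $20,174.94
Week 3: $20,174.94 +$221.92 interest = $20,396.86; pay $221.92 → $20,174.94
Week 4: $20,174.94 +$221.92 interest = $20,396.86; pay $5,326.19 → $15,070.67
Week 5: $15,070.67 +$165.78 interest = $15,236.45; pay $5,326.19 → $9,910.26
Week 6: $9,910.26 +$109.01 interest = $10,019.27; pay $5,326.19 → $4,693.08
Week 7: $4,693.08 +$51.62 interest = $4,744.70; pay $4,744.70 → $0.00
Total paid: $21,449.03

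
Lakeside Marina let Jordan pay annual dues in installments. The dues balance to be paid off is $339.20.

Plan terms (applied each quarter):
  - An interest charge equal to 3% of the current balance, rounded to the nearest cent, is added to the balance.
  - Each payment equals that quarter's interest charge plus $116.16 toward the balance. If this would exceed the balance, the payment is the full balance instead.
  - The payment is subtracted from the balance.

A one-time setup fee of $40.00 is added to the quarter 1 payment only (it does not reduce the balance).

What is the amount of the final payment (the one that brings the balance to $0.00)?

Quarter 1: $339.20 +$10.18 interest = $349.38; pay $126.34 (+ $40.00 fee) → $223.04
Quarter 2: $223.04 +$6.69 interest = $229.73; pay $122.85 → $106.88
Quarter 3: $106.88 +$3.21 interest = $110.09; pay $110.09 → $0.00

$110.09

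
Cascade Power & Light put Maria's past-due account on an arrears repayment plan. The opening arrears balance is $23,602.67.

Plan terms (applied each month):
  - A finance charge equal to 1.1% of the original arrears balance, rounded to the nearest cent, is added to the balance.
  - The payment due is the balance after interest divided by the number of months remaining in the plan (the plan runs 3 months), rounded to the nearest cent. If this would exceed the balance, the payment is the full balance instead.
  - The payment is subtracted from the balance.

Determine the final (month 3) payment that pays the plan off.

$8,343.54

Month 1: opening $23,602.67; interest $259.63 → $23,862.30; payment $7,954.10; balance $15,908.20
Month 2: opening $15,908.20; interest $259.63 → $16,167.83; payment $8,083.92; balance $8,083.91
Month 3: opening $8,083.91; interest $259.63 → $8,343.54; payment $8,343.54; balance $0.00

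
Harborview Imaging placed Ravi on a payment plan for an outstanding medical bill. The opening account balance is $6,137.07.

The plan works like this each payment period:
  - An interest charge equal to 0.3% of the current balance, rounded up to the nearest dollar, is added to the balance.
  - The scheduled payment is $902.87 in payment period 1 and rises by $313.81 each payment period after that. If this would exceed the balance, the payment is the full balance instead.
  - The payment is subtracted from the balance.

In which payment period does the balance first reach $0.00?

Payment period 1: opening $6,137.07; interest $19.00 → $6,156.07; payment $902.87; balance $5,253.20
Payment period 2: opening $5,253.20; interest $16.00 → $5,269.20; payment $1,216.68; balance $4,052.52
Payment period 3: opening $4,052.52; interest $13.00 → $4,065.52; payment $1,530.49; balance $2,535.03
Payment period 4: opening $2,535.03; interest $8.00 → $2,543.03; payment $1,844.30; balance $698.73
Payment period 5: opening $698.73; interest $3.00 → $701.73; payment $701.73; balance $0.00
Balance reaches $0.00 in payment period 5.

5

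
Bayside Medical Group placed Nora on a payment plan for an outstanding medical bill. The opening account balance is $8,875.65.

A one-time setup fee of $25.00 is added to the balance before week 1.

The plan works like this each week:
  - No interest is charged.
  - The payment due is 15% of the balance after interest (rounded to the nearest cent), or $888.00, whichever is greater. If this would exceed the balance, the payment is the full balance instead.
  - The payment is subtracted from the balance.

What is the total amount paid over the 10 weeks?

$8,900.65

Week 1: $8,900.65 − $1,335.10 → $7,565.55
Week 2: $7,565.55 − $1,134.83 → $6,430.72
Week 3: $6,430.72 − $964.61 → $5,466.11
Week 4: $5,466.11 − $888.00 → $4,578.11
Week 5: $4,578.11 − $888.00 → $3,690.11
Week 6: $3,690.11 − $888.00 → $2,802.11
Week 7: $2,802.11 − $888.00 → $1,914.11
Week 8: $1,914.11 − $888.00 → $1,026.11
Week 9: $1,026.11 − $888.00 → $138.11
Week 10: $138.11 − $138.11 → $0.00
Total paid: $8,900.65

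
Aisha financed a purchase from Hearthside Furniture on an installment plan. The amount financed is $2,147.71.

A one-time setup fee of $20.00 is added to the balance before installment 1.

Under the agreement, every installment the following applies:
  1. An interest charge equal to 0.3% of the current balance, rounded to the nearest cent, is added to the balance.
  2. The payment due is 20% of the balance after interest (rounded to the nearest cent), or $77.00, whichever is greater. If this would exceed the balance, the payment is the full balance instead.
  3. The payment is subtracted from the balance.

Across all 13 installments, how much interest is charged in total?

# | Opening | Interest | Payment | End bal
1 | $2,167.71 | $6.50 | $434.84 | $1,739.37
2 | $1,739.37 | $5.22 | $348.92 | $1,395.67
3 | $1,395.67 | $4.19 | $279.97 | $1,119.89
4 | $1,119.89 | $3.36 | $224.65 | $898.60
5 | $898.60 | $2.70 | $180.26 | $721.04
6 | $721.04 | $2.16 | $144.64 | $578.56
7 | $578.56 | $1.74 | $116.06 | $464.24
8 | $464.24 | $1.39 | $93.13 | $372.50
9 | $372.50 | $1.12 | $77.00 | $296.62
10 | $296.62 | $0.89 | $77.00 | $220.51
11 | $220.51 | $0.66 | $77.00 | $144.17
12 | $144.17 | $0.43 | $77.00 | $67.60
13 | $67.60 | $0.20 | $67.80 | $0.00
Total interest: $6.50 + $5.22 + $4.19 + $3.36 + $2.70 + $2.16 + $1.74 + $1.39 + $1.12 + $0.89 + $0.66 + $0.43 + $0.20 = $30.56

$30.56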